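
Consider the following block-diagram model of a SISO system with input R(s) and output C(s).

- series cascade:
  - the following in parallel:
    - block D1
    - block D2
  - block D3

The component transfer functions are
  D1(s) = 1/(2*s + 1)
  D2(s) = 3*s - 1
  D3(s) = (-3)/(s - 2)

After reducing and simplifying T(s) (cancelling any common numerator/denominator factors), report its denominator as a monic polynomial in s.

[1] parallel reduction of D1, D2 gives (6*s^2 + s)/(2*s + 1)
[2] series reduction of (D1+D2), D3 gives (-18*s^2 - 3*s)/(2*s^2 - 3*s - 2)
That last expression is T(s), already simplified. Scaling its denominator by 1/2 (the reciprocal of the leading coefficient) yields the monic denominator.

Answer: s^2 - 3*s/2 - 1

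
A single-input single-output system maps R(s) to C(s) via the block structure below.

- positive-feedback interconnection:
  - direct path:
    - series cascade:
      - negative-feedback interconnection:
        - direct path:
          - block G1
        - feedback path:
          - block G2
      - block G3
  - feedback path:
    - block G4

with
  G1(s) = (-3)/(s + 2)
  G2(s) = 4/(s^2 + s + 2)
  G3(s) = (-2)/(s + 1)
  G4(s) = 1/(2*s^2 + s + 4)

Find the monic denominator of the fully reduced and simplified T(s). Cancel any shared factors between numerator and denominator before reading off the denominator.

Step 1. apply the feedback formula to G1, G2 -> (-3*s^2 - 3*s - 6)/(s^3 + 3*s^2 + 4*s - 8)
Step 2. multiply [G1/(1+G1*G2)], G3 (series) -> (6*s^2 + 6*s + 12)/(s^4 + 4*s^3 + 7*s^2 - 4*s - 8)
Step 3. apply the feedback formula to ([G1/(1+G1*G2)]*G3), G4 -> (12*s^4 + 18*s^3 + 54*s^2 + 36*s + 48)/(2*s^6 + 9*s^5 + 22*s^4 + 15*s^3 + 2*s^2 - 30*s - 44)
No further cancellation is possible in the step-3 result, so that is T(s). Its denominator becomes monic after dividing by the leading coefficient 2.

Therefore the answer is s^6 + 9*s^5/2 + 11*s^4 + 15*s^3/2 + s^2 - 15*s - 22.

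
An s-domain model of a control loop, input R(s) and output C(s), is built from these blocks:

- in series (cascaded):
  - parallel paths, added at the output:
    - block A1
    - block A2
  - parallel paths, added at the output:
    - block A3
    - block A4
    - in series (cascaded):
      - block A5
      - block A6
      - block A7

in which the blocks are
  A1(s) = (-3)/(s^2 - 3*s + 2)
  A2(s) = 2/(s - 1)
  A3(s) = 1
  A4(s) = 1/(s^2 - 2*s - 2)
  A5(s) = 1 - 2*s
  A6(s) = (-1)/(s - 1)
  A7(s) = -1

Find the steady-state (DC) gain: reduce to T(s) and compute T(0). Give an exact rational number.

First reduce the diagram to T(s).

[1] parallel reduction of A1, A2 = (2*s - 7)/(s^2 - 3*s + 2)
[2] cascade A5, A6, A7 = (1 - 2*s)/(s - 1)
[3] combine A3, A4, (A5*A6*A7) in parallel = (-s^3 + 2*s^2 + 3*s - 1)/(s^3 - 3*s^2 + 2)
[4] series reduction of (A1+A2), (A3+A4+(A5*A6*A7)) = (-2*s^4 + 11*s^3 - 8*s^2 - 23*s + 7)/(s^5 - 6*s^4 + 11*s^3 - 4*s^2 - 6*s + 4)
Evaluating the step-4 result (the overall T(s)) at s = 0 gives T(0) = 7/4.

Answer: 7/4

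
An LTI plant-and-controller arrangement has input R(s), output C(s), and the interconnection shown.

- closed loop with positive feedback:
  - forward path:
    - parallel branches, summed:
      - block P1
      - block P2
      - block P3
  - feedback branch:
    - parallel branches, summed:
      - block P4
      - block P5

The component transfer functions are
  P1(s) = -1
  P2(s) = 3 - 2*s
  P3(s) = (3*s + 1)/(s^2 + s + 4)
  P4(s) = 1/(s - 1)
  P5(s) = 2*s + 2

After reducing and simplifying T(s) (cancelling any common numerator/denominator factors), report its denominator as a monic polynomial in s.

[1] sum the parallel branches P1, P2, P3 = (-2*s^3 - 3*s + 9)/(s^2 + s + 4)
[2] sum the parallel branches P4, P5 = (2*s^2 - 1)/(s - 1)
[3] close the feedback loop around (P1+P2+P3), (P4+P5) = (-2*s^4 + 2*s^3 - 3*s^2 + 12*s - 9)/(4*s^5 + 5*s^3 - 18*s^2 + 5)
No further cancellation is possible in the step-3 result, so that is T(s). Its denominator becomes monic after dividing by the leading coefficient 4.

Hence the answer: s^5 + 5*s^3/4 - 9*s^2/2 + 5/4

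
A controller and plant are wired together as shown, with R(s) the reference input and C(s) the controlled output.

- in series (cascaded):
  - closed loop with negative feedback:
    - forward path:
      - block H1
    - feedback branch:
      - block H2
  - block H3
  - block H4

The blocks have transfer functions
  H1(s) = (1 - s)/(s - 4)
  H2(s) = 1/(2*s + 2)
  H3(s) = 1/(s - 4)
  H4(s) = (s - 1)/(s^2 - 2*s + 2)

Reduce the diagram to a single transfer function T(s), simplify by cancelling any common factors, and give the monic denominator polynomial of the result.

1. reduce the feedback loop with forward H1 and return H2 = (2 - 2*s^2)/(2*s^2 - 7*s - 7)
2. reduce the series chain [H1/(1+H1*H2)], H3, H4 = (-2*s^3 + 2*s^2 + 2*s - 2)/(2*s^5 - 19*s^4 + 55*s^3 - 44*s^2 - 14*s + 56)
That last expression is T(s), already simplified. Scaling its denominator by 1/2 (the reciprocal of the leading coefficient) yields the monic denominator.

Final answer: s^5 - 19*s^4/2 + 55*s^3/2 - 22*s^2 - 7*s + 28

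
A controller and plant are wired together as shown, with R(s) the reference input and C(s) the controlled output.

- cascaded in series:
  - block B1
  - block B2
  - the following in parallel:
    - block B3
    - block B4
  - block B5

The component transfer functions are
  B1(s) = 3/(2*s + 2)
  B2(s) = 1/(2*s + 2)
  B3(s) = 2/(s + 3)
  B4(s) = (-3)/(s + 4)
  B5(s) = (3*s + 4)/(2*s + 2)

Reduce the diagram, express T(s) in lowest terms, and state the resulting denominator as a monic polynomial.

Step 1. reduce the parallel group B3, B4 = (-s - 1)/(s^2 + 7*s + 12)
Step 2. reduce the series chain B1, B2, (B3+B4), B5 = (-9*s - 12)/(8*s^4 + 72*s^3 + 216*s^2 + 248*s + 96)
The result of step 2 is T(s) in lowest terms. Its denominator has leading coefficient 8; dividing the denominator through by 8 makes it monic.

Hence the answer: s^4 + 9*s^3 + 27*s^2 + 31*s + 12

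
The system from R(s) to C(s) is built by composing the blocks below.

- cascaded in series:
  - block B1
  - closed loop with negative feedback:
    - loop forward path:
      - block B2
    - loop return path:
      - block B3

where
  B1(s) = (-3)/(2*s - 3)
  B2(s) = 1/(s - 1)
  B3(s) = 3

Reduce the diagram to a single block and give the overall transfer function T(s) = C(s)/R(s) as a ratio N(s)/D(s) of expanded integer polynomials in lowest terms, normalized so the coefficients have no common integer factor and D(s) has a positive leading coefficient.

[1] close the feedback loop around B2, B3; result 1/(s + 2)
[2] reduce the series chain B1, [B2/(1+B2*B3)], which is the overall transfer function T(s) = C(s)/R(s) in lowest terms

Answer: (-3)/(2*s^2 + s - 6)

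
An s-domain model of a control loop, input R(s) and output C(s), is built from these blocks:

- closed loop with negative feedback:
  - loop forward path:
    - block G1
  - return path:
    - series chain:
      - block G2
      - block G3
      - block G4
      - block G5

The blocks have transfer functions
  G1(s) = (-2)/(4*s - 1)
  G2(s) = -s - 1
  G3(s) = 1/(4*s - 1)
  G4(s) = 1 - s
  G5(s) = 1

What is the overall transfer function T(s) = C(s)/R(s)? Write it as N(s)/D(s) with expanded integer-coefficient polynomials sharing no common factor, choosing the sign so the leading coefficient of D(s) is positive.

The answer is (2 - 8*s)/(14*s^2 - 8*s + 3).

Reasoning:
Step 1 - multiply G2, G3, G4, G5 (series) -> (s^2 - 1)/(4*s - 1)
Step 2 - feedback reduction of G1, (G2*G3*G4*G5): this yields T(s), and no further normalization is needed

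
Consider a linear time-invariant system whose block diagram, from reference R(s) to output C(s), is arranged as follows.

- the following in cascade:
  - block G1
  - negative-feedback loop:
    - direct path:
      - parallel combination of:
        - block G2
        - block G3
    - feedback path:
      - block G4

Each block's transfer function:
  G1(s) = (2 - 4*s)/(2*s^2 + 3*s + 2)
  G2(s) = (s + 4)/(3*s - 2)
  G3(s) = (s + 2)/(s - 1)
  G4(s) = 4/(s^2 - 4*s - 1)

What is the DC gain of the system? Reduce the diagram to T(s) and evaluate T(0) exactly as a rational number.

(1) parallel reduction of G2, G3; result (4*s^2 + 7*s - 8)/(3*s^2 - 5*s + 2)
(2) collapse the loop ((G2+G3) forward, G4 return); result (4*s^4 - 9*s^3 - 40*s^2 + 25*s + 8)/(3*s^4 - 17*s^3 + 35*s^2 + 25*s - 34)
(3) multiply G1, [(G2+G3)/(1+(G2+G3)*G4)] (series); result (-16*s^5 + 44*s^4 + 142*s^3 - 180*s^2 + 18*s + 16)/(6*s^6 - 25*s^5 + 25*s^4 + 121*s^3 + 77*s^2 - 52*s - 68)
DC gain: substitute s = 0 into T(s) from step 3: T(0) = 16/(-68) = -4/17.

Answer: -4/17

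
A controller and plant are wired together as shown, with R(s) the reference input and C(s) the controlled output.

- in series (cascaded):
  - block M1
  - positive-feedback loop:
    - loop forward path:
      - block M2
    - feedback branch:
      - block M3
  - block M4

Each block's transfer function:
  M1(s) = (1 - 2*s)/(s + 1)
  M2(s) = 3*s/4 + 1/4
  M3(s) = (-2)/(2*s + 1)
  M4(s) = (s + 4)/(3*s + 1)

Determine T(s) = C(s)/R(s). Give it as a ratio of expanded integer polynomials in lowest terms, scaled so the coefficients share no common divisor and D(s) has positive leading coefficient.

Step 1 - close the feedback loop around M2, M3; result (6*s^2 + 5*s + 1)/(14*s + 6)
Step 2 - series reduction of M1, [M2/(1-M2*M3)], M4, which is the overall transfer function T(s) = C(s)/R(s) in lowest terms

Final answer: (-4*s^3 - 16*s^2 + s + 4)/(14*s^2 + 20*s + 6)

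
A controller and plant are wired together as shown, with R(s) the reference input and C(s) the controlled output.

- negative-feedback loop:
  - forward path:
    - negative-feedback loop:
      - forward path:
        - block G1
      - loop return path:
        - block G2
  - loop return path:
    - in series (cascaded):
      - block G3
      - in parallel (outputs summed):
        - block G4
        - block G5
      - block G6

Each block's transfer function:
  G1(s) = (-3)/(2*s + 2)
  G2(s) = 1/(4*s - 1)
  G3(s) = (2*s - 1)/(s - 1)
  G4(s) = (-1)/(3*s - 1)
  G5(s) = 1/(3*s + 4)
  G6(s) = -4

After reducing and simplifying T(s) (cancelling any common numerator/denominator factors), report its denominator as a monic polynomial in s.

Reducing step by step:

1. reduce the feedback loop with forward G1 and return G2 = (3 - 12*s)/(8*s^2 + 6*s - 5)
2. add G4, G5 (parallel) = (-5)/(9*s^2 + 9*s - 4)
3. reduce the series chain G3, (G4+G5), G6 = (40*s - 20)/(9*s^3 - 13*s + 4)
4. reduce the feedback loop with forward [G1/(1+G1*G2)] and return (G3*(G4+G5)*G6) = (-108*s^4 + 27*s^3 + 156*s^2 - 87*s + 12)/(72*s^5 + 54*s^4 - 149*s^3 - 526*s^2 + 449*s - 80)
T(s) is the step-4 result (common factors already cancelled). Leading coefficient of the denominator: 72. Divide through by 72 for the monic polynomial.

Answer: s^5 + 3*s^4/4 - 149*s^3/72 - 263*s^2/36 + 449*s/72 - 10/9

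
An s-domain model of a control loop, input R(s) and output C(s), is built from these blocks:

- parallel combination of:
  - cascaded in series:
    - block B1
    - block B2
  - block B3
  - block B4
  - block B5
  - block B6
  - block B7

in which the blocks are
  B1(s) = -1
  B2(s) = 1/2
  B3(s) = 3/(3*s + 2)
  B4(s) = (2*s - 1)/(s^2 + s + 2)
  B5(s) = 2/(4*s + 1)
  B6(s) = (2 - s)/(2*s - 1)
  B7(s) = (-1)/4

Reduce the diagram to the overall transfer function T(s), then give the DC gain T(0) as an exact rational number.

The answer is 1/4.

Reasoning:
Step 1: combine B1, B2 in series: (-1)/2
Step 2: reduce the parallel group (B1*B2), B3, B4, B5, B6, B7: (-120*s^5 + 238*s^4 - 5*s^3 + 315*s^2 + 176*s - 4)/(96*s^5 + 136*s^4 + 204*s^3 + 44*s^2 - 64*s - 16)
That last expression is T(s); at s = 0 only the constant terms survive, so T(0) = -4/(-16) = 1/4.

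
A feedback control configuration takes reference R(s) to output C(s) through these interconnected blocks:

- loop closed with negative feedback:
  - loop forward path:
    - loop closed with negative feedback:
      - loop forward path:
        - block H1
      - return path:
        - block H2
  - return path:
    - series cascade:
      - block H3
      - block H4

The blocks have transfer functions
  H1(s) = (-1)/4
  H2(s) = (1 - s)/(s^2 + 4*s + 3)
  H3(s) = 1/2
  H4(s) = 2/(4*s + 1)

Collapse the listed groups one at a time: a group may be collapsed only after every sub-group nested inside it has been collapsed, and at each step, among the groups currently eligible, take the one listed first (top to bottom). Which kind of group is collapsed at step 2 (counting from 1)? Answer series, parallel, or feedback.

Reducing step by step:

Step 1 - close the feedback loop around H1, H2
Step 2 - series reduction of H3, H4
Step 3 - collapse the loop ([H1/(1+H1*H2)] forward, (H3*H4) return)
The group at step 2 is a series group.

Answer: series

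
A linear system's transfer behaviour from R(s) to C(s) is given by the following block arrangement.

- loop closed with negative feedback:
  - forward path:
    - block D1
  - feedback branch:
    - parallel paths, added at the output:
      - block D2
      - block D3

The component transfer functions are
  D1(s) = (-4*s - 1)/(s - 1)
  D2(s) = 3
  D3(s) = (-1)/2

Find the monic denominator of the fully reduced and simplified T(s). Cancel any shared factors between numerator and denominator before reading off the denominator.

Step 1 - add D2, D3 (parallel) = 5/2
Step 2 - reduce the feedback loop with forward D1 and return (D2+D3) = (8*s + 2)/(18*s + 7)
T(s) is the step-2 result (common factors already cancelled). Leading coefficient of the denominator: 18. Divide through by 18 for the monic polynomial.

Answer: s + 7/18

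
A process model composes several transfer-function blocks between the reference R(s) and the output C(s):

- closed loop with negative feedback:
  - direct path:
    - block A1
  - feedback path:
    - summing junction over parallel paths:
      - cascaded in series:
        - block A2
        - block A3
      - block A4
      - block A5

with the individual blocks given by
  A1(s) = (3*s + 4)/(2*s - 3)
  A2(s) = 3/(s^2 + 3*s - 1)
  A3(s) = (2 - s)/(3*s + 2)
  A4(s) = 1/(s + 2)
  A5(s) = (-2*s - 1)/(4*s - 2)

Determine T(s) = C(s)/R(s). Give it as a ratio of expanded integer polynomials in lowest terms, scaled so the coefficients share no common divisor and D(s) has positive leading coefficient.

The answer is (36*s^6 + 234*s^5 + 446*s^4 + 162*s^3 - 208*s^2 - 72*s + 32)/(6*s^6 - 11*s^5 - 277*s^4 - 541*s^3 + 20*s^2 + 192*s - 88).

Reasoning:
Step 1 - combine A2, A3 in series; result (6 - 3*s)/(3*s^3 + 11*s^2 + 3*s - 2)
Step 2 - combine (A2*A3), A4, A5 in parallel; result (-6*s^5 - 25*s^4 - 41*s^3 - 37*s^2 + 38*s - 16)/(12*s^5 + 62*s^4 + 66*s^3 - 34*s^2 - 24*s + 8)
Step 3 - collapse the loop (A1 forward, ((A2*A3)+A4+A5) return), giving the overall T(s)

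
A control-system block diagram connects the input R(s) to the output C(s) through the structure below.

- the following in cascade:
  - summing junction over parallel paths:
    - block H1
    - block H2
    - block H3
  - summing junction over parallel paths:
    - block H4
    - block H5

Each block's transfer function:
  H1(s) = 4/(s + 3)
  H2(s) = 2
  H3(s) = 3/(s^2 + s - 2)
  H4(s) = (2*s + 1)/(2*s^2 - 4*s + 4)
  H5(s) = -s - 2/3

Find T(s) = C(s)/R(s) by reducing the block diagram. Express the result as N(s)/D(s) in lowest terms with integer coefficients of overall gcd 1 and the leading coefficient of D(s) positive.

Step 1. reduce the parallel group H1, H2, H3 -> (2*s^3 + 12*s^2 + 9*s - 11)/(s^3 + 4*s^2 + s - 6)
Step 2. sum the parallel branches H4, H5 -> (-6*s^3 + 8*s^2 + 2*s - 5)/(6*s^2 - 12*s + 12)
Step 3. series reduction of (H1+H2+H3), (H4+H5), giving the overall T(s)

Hence the answer: (-12*s^6 - 56*s^5 + 46*s^4 + 152*s^3 - 130*s^2 - 67*s + 55)/(6*s^5 + 12*s^4 - 30*s^3 + 84*s - 72)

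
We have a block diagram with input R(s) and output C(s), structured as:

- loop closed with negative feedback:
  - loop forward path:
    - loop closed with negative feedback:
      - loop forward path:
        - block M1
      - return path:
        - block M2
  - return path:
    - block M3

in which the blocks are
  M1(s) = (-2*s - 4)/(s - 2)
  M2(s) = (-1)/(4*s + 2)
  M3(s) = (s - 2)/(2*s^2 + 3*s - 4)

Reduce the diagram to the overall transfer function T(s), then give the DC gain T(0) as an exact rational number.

Reducing step by step:

Step 1 - collapse the loop (M1 forward, M2 return) -> (-2*s^2 - 5*s - 2)/(s^2 - s)
Step 2 - collapse the loop ([M1/(1+M1*M2)] forward, M3 return) -> (-4*s^4 - 16*s^3 - 11*s^2 + 14*s + 8)/(2*s^4 - s^3 - 8*s^2 + 12*s + 4)
Evaluating the step-2 result (the overall T(s)) at s = 0 gives T(0) = 8/4 = 2.

Answer: 2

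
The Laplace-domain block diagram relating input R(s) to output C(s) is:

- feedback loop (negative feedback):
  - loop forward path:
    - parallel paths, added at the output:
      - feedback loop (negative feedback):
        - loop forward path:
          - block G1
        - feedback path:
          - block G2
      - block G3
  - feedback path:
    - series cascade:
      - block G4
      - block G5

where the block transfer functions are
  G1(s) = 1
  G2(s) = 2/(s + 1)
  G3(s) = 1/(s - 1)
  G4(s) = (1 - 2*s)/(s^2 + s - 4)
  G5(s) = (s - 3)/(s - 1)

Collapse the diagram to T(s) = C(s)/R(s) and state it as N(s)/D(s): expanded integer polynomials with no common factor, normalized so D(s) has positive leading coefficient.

Step 1. reduce the feedback loop with forward G1 and return G2 gives (s + 1)/(s + 3)
Step 2. parallel reduction of [G1/(1+G1*G2)], G3 gives (s^2 + s + 2)/(s^2 + 2*s - 3)
Step 3. reduce the series chain G4, G5 gives (-2*s^2 + 7*s - 3)/(s^3 - 5*s + 4)
Step 4. reduce the feedback loop with forward ([G1/(1+G1*G2)]+G3) and return (G4*G5) - this is the overall T(s), already in the required normalized form

Therefore the answer is (s^5 + s^4 - 3*s^3 - s^2 - 6*s + 8)/(s^5 - 3*s^3 - 6*s^2 + 34*s - 18).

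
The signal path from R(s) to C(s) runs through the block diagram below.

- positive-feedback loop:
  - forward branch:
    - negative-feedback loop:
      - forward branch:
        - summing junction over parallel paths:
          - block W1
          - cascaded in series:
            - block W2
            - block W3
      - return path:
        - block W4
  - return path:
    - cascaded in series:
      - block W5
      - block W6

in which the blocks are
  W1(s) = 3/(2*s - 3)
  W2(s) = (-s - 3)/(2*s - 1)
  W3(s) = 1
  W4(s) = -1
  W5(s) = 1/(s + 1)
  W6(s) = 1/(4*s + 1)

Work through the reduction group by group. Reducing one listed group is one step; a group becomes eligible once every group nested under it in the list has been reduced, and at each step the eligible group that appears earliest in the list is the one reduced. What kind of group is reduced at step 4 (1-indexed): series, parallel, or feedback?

Step 1 - cascade W2, W3
Step 2 - combine W1, (W2*W3) in parallel
Step 3 - apply the feedback formula to (W1+(W2*W3)), W4
Step 4 - cascade W5, W6
Step 5 - apply the feedback formula to [(W1+(W2*W3))/(1+(W1+(W2*W3))*W4)], (W5*W6)
The group at step 4 is a series group.

Hence the answer: series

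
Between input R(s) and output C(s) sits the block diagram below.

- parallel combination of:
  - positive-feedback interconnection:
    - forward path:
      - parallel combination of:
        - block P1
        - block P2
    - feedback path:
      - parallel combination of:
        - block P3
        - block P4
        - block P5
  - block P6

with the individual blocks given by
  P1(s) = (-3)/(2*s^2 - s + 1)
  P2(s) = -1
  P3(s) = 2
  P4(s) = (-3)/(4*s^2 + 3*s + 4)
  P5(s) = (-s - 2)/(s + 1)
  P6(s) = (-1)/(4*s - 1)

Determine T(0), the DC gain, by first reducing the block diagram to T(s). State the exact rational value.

Reducing step by step:

Step 1: sum the parallel branches P1, P2 -> (-2*s^2 + s - 4)/(2*s^2 - s + 1)
Step 2: parallel reduction of P3, P4, P5 -> (4*s^3 + 3*s^2 + s - 3)/(4*s^3 + 7*s^2 + 7*s + 4)
Step 3: feedback reduction of (P1+P2), (P3+P4+P5) -> (-8*s^5 - 10*s^4 - 23*s^3 - 29*s^2 - 24*s - 16)/(16*s^5 + 12*s^4 + 26*s^3 + 13*s^2 + 10*s - 8)
Step 4: reduce the parallel group [(P1+P2)/(1-(P1+P2)*(P3+P4+P5))], P6 -> (-32*s^6 - 48*s^5 - 94*s^4 - 119*s^3 - 80*s^2 - 50*s + 24)/(64*s^6 + 32*s^5 + 92*s^4 + 26*s^3 + 27*s^2 - 42*s + 8)
That last expression is T(s); at s = 0 only the constant terms survive, so T(0) = 24/8 = 3.

Answer: 3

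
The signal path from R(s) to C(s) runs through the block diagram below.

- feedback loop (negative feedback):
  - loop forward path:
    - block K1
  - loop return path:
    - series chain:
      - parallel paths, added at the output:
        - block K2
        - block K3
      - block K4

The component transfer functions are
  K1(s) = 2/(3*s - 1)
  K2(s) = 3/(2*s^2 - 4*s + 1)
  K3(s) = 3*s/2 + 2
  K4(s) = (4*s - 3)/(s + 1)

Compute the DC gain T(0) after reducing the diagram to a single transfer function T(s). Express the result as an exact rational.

Step 1 - add K2, K3 (parallel) = (6*s^3 - 4*s^2 - 13*s + 10)/(4*s^2 - 8*s + 2)
Step 2 - reduce the series chain (K2+K3), K4 = (24*s^4 - 34*s^3 - 40*s^2 + 79*s - 30)/(4*s^3 - 4*s^2 - 6*s + 2)
Step 3 - close the feedback loop around K1, ((K2+K3)*K4) = (4*s^3 - 4*s^2 - 6*s + 2)/(30*s^4 - 42*s^3 - 47*s^2 + 85*s - 31)
Evaluating the step-3 result (the overall T(s)) at s = 0 gives T(0) = 2/(-31) = -2/31.

Hence the answer: -2/31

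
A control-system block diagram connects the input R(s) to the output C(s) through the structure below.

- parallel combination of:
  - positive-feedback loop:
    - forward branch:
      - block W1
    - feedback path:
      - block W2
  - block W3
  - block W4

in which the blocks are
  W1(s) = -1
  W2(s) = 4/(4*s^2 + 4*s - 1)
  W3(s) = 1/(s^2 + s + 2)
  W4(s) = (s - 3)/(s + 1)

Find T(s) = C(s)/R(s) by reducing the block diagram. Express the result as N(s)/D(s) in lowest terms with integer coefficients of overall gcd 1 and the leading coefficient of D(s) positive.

Step 1: collapse the loop (W1 forward, W2 return); result (-4*s^2 - 4*s + 1)/(4*s^2 + 4*s + 3)
Step 2: parallel reduction of [W1/(1-W1*W2)], W3, W4; the result is T(s) itself (integer coefficients, no common factor, positive leading denominator coefficient)

Answer: (-16*s^4 - 24*s^3 - 44*s^2 - 25*s - 13)/(4*s^5 + 12*s^4 + 23*s^3 + 26*s^2 + 17*s + 6)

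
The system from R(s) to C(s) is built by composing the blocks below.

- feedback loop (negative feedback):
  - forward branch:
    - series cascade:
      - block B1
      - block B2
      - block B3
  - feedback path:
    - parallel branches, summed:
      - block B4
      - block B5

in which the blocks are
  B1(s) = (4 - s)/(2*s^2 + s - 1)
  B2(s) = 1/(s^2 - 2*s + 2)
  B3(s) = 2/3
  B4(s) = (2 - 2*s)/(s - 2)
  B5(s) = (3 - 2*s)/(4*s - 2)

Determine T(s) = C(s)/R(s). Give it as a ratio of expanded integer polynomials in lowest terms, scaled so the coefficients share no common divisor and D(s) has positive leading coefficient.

Answer: (-4*s^3 + 26*s^2 - 44*s + 16)/(12*s^6 - 48*s^5 + 63*s^4 + s^3 - 125*s^2 + 140*s - 52)

Working:
(1) series reduction of B1, B2, B3, giving (8 - 2*s)/(6*s^4 - 9*s^3 + 3*s^2 + 12*s - 6)
(2) reduce the parallel group B4, B5, giving (-10*s^2 + 19*s - 10)/(4*s^2 - 10*s + 4)
(3) reduce the feedback loop with forward (B1*B2*B3) and return (B4+B5), giving the overall T(s)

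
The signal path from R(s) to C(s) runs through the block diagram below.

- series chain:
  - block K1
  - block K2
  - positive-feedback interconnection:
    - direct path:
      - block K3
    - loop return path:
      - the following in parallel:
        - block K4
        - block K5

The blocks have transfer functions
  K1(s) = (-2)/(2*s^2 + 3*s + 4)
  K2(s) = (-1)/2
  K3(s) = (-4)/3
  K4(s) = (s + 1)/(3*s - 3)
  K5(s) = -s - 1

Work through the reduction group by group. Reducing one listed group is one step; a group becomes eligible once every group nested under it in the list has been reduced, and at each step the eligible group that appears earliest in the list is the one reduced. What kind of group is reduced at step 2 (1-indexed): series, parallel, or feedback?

Step 1: combine K4, K5 in parallel
Step 2: apply the feedback formula to K3, (K4+K5)
Step 3: cascade K1, K2, [K3/(1-K3*(K4+K5))]
Step 2: feedback.

Final answer: feedback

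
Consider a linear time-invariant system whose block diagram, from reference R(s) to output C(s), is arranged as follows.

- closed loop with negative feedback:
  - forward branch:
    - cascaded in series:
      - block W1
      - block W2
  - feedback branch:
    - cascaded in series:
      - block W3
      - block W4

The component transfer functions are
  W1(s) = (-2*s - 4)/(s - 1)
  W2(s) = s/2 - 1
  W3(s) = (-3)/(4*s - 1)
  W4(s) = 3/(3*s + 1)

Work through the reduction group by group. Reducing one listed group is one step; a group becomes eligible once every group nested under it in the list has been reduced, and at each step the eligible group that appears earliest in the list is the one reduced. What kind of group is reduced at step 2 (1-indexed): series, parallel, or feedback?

Answer: series

Working:
Step 1: cascade W1, W2
Step 2: cascade W3, W4
Step 3: feedback reduction of (W1*W2), (W3*W4)
At step 2 the group reduced is series.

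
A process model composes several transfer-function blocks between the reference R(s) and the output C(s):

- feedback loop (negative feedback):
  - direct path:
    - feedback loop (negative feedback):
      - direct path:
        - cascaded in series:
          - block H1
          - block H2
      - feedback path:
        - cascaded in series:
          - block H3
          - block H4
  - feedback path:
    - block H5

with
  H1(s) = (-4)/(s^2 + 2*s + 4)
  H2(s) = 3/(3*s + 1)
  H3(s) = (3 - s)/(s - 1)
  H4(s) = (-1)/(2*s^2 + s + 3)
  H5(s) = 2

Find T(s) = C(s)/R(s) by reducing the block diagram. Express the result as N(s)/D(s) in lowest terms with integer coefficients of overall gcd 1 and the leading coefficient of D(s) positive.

The answer is (-24*s^3 + 12*s^2 - 24*s + 36)/(6*s^6 + 11*s^5 + 27*s^4 - 49*s^3 + 27*s^2 - 94*s + 96).

Reasoning:
Step 1. multiply H1, H2 (series); result (-12)/(3*s^3 + 7*s^2 + 14*s + 4)
Step 2. cascade H3, H4; result (s - 3)/(2*s^3 - s^2 + 2*s - 3)
Step 3. feedback reduction of (H1*H2), (H3*H4); result (-24*s^3 + 12*s^2 - 24*s + 36)/(6*s^6 + 11*s^5 + 27*s^4 - s^3 + 3*s^2 - 46*s + 24)
Step 4. feedback reduction of [(H1*H2)/(1+(H1*H2)*(H3*H4))], H5; the result is T(s) itself (integer coefficients, no common factor, positive leading denominator coefficient)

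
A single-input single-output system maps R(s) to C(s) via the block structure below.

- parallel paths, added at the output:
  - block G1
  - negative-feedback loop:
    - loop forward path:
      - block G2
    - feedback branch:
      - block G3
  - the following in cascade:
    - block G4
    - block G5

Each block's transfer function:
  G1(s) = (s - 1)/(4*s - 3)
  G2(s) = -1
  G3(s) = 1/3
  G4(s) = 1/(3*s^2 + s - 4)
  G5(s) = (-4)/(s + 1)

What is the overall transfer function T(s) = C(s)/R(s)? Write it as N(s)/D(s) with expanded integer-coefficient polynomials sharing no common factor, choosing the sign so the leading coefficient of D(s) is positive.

Step 1: apply the feedback formula to G2, G3, giving (-3)/2
Step 2: cascade G4, G5, giving (-4)/(3*s^3 + 4*s^2 - 3*s - 4)
Step 3: sum the parallel branches G1, [G2/(1+G2*G3)], (G4*G5); the result is T(s) itself (integer coefficients, no common factor, positive leading denominator coefficient)

Answer: (-30*s^4 - 19*s^3 + 58*s^2 - 13*s - 4)/(24*s^4 + 14*s^3 - 48*s^2 - 14*s + 24)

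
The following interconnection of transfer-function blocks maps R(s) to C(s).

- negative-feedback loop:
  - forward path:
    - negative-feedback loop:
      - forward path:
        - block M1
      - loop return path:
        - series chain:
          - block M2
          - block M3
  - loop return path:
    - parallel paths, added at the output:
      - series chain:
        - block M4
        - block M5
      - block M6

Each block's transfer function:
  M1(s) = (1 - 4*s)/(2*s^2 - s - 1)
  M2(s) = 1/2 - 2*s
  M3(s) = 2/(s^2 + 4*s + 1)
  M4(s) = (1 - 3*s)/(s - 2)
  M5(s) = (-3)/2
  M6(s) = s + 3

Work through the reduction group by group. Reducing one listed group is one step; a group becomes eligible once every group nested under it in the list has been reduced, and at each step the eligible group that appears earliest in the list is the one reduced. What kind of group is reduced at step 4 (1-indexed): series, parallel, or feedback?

Answer: parallel

Working:
Step 1 - combine M2, M3 in series
Step 2 - reduce the feedback loop with forward M1 and return (M2*M3)
Step 3 - reduce the series chain M4, M5
Step 4 - parallel reduction of (M4*M5), M6
Step 5 - apply the feedback formula to [M1/(1+M1*(M2*M3))], ((M4*M5)+M6)
So the answer for step 4 is parallel.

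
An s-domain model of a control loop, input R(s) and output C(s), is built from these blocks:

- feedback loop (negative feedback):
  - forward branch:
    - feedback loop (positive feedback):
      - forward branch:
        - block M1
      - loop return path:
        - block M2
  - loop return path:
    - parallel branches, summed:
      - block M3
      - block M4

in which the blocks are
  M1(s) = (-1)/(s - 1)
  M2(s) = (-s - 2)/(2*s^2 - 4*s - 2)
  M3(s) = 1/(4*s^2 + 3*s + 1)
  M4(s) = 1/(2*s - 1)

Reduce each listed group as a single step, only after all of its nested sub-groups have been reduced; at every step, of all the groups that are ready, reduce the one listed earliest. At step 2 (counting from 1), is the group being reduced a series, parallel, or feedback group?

The answer is parallel.

Reasoning:
Step 1. feedback reduction of M1, M2
Step 2. parallel reduction of M3, M4
Step 3. reduce the feedback loop with forward [M1/(1-M1*M2)] and return (M3+M4)
So the answer for step 2 is parallel.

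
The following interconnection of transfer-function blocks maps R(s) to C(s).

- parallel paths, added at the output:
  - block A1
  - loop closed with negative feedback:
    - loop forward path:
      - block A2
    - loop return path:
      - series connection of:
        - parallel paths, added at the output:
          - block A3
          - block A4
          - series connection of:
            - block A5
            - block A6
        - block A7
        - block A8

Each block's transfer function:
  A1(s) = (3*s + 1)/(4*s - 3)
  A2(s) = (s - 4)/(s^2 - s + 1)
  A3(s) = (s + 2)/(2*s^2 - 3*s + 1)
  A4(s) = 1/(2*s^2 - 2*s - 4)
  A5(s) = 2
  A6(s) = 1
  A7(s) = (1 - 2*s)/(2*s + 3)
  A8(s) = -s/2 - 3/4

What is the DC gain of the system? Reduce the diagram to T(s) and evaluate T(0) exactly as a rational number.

The answer is -67/57.

Reasoning:
Step 1. series reduction of A5, A6 gives 2
Step 2. combine A3, A4, (A5*A6) in parallel gives (8*s^4 - 18*s^3 + 4*s^2 + 9*s - 15)/(4*s^4 - 10*s^3 + 10*s - 4)
Step 3. multiply (A3+A4+(A5*A6)), A7, A8 (series) gives (8*s^4 - 18*s^3 + 4*s^2 + 9*s - 15)/(8*s^3 - 16*s^2 - 8*s + 16)
Step 4. feedback reduction of A2, ((A3+A4+(A5*A6))*A7*A8) gives (8*s^4 - 48*s^3 + 56*s^2 + 48*s - 64)/(16*s^5 - 74*s^4 + 92*s^3 + s^2 - 75*s + 76)
Step 5. combine A1, [A2/(1+A2*((A3+A4+(A5*A6))*A7*A8))] in parallel gives (48*s^6 - 174*s^5 - 14*s^4 + 463*s^3 - 200*s^2 - 247*s + 268)/(64*s^6 - 344*s^5 + 590*s^4 - 272*s^3 - 303*s^2 + 529*s - 228)
DC gain: substitute s = 0 into T(s) from step 5: T(0) = 268/(-228) = -67/57.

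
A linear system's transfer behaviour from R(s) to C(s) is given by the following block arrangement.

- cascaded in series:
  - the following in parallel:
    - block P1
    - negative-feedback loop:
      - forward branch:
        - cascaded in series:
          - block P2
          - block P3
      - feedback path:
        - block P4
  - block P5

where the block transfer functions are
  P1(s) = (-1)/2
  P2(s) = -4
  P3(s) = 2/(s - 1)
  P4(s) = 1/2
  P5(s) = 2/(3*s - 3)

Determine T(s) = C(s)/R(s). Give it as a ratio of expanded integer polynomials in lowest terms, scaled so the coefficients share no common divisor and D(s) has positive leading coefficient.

Answer: (-s - 11)/(3*s^2 - 18*s + 15)

Working:
(1) multiply P2, P3 (series) = (-8)/(s - 1)
(2) reduce the feedback loop with forward (P2*P3) and return P4 = (-8)/(s - 5)
(3) reduce the parallel group P1, [(P2*P3)/(1+(P2*P3)*P4)] = (-s - 11)/(2*s - 10)
(4) cascade (P1+[(P2*P3)/(1+(P2*P3)*P4)]), P5; the result is T(s) itself (integer coefficients, no common factor, positive leading denominator coefficient)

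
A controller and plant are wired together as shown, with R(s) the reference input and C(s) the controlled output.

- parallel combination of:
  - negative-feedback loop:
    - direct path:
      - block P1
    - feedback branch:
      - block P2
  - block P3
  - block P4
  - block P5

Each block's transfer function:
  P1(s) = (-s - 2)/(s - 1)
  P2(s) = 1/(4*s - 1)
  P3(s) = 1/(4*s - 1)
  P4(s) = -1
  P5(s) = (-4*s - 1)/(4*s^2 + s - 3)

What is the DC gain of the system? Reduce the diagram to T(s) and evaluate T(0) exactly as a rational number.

The answer is -11/3.

Reasoning:
Step 1: close the feedback loop around P1, P2: (-4*s^2 - 7*s + 2)/(4*s^2 - 6*s - 1)
Step 2: reduce the parallel group [P1/(1+P1*P2)], P3, P4, P5: (-128*s^5 - 64*s^4 + 228*s^3 - 13*s^2 - 31*s + 11)/(64*s^5 - 96*s^4 - 68*s^3 + 90*s^2 - 5*s - 3)
Step 2 gives the overall T(s). Then T(0) = 11/(-3) = -11/3.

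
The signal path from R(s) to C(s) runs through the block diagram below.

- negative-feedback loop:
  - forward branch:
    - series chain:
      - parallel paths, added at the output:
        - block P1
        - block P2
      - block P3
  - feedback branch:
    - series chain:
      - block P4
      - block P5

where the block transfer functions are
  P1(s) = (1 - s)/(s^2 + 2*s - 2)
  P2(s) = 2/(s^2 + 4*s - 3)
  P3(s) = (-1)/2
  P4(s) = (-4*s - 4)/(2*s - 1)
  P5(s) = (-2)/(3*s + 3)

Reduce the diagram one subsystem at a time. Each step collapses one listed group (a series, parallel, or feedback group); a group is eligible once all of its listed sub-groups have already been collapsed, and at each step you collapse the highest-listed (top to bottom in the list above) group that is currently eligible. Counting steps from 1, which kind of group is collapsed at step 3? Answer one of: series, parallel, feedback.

The answer is series.

Reasoning:
Step 1. sum the parallel branches P1, P2
Step 2. combine (P1+P2), P3 in series
Step 3. series reduction of P4, P5
Step 4. reduce the feedback loop with forward ((P1+P2)*P3) and return (P4*P5)
So the answer for step 3 is series.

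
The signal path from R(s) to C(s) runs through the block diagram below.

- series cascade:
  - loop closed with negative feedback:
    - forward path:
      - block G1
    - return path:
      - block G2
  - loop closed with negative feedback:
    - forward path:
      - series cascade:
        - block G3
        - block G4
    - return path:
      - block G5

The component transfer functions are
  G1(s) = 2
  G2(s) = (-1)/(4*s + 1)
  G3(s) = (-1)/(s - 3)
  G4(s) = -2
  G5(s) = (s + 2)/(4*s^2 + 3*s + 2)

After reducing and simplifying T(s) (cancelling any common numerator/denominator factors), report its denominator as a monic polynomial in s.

Step 1 - collapse the loop (G1 forward, G2 return) = (8*s + 2)/(4*s - 1)
Step 2 - combine G3, G4 in series = 2/(s - 3)
Step 3 - apply the feedback formula to (G3*G4), G5 = (8*s^2 + 6*s + 4)/(4*s^3 - 9*s^2 - 5*s - 2)
Step 4 - combine [G1/(1+G1*G2)], [(G3*G4)/(1+(G3*G4)*G5)] in series = (64*s^3 + 64*s^2 + 44*s + 8)/(16*s^4 - 40*s^3 - 11*s^2 - 3*s + 2)
Step 4 gives the fully reduced T(s), with no common factor left to cancel. The denominator's leading coefficient is 16, so divide each of its coefficients by 16 to get the monic form.

Hence the answer: s^4 - 5*s^3/2 - 11*s^2/16 - 3*s/16 + 1/8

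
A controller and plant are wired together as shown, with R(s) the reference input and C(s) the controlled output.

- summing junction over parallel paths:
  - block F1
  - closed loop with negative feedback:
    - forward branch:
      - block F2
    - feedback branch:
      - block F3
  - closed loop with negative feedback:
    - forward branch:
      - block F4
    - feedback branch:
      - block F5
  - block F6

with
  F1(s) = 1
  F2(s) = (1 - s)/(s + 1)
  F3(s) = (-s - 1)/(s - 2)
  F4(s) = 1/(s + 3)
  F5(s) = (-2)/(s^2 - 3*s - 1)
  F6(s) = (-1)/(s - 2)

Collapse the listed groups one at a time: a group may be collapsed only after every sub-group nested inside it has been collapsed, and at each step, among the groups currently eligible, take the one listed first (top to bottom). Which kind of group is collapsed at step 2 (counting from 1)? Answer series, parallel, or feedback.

The answer is feedback.

Reasoning:
Step 1. apply the feedback formula to F2, F3
Step 2. feedback reduction of F4, F5
Step 3. sum the parallel branches F1, [F2/(1+F2*F3)], [F4/(1+F4*F5)], F6
Step 2 collapses a feedback group.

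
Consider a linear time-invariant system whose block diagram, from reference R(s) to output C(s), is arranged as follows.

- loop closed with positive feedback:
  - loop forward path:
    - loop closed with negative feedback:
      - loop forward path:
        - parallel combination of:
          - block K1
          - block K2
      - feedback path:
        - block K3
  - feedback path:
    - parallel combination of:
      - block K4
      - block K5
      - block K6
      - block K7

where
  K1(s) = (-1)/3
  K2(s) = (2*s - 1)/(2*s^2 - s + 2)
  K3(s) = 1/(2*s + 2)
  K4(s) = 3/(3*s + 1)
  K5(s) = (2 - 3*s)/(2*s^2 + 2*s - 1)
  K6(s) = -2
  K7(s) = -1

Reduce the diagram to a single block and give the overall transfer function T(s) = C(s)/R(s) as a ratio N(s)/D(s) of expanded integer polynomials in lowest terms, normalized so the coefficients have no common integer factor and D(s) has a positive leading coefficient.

Reducing step by step:

[1] sum the parallel branches K1, K2 gives (-2*s^2 + 7*s - 5)/(6*s^2 - 3*s + 6)
[2] apply the feedback formula to (K1+K2), K3 gives (-4*s^3 + 10*s^2 + 4*s - 10)/(12*s^3 + 4*s^2 + 13*s + 7)
[3] combine K4, K5, K6, K7 in parallel gives (-18*s^3 - 27*s^2 + 12*s + 2)/(6*s^3 + 8*s^2 - s - 1)
[4] apply the feedback formula to [(K1+K2)/(1+(K1+K2)*K3)], (K4+K5+K6+K7), which is the overall transfer function T(s) = C(s)/R(s) in lowest terms

Answer: (-24*s^6 + 28*s^5 + 108*s^4 - 34*s^3 - 94*s^2 + 6*s + 10)/(192*s^5 + 488*s^4 - 54*s^3 - 299*s^2 + 92*s + 13)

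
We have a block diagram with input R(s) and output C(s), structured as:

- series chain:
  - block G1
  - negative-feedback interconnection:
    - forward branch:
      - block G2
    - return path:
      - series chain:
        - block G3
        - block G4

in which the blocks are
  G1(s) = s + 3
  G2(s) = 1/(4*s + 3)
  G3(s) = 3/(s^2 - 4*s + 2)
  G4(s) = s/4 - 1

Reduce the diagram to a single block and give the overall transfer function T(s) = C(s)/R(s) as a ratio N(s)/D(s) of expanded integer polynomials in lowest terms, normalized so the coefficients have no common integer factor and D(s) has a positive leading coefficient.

Answer: (4*s^3 - 4*s^2 - 40*s + 24)/(16*s^3 - 52*s^2 - 13*s + 12)

Working:
1. reduce the series chain G3, G4: (3*s - 12)/(4*s^2 - 16*s + 8)
2. feedback reduction of G2, (G3*G4): (4*s^2 - 16*s + 8)/(16*s^3 - 52*s^2 - 13*s + 12)
3. combine G1, [G2/(1+G2*(G3*G4))] in series - this is the overall T(s), already in the required normalized form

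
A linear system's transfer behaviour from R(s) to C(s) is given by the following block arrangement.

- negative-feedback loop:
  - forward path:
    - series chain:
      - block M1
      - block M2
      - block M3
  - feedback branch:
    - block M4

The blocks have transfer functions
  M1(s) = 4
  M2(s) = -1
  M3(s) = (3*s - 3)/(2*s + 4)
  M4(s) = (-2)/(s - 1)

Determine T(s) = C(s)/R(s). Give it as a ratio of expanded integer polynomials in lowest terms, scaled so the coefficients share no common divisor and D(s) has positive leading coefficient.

Reducing step by step:

(1) multiply M1, M2, M3 (series) = (6 - 6*s)/(s + 2)
(2) close the feedback loop around (M1*M2*M3), M4, giving the overall T(s)

Answer: (6 - 6*s)/(s + 14)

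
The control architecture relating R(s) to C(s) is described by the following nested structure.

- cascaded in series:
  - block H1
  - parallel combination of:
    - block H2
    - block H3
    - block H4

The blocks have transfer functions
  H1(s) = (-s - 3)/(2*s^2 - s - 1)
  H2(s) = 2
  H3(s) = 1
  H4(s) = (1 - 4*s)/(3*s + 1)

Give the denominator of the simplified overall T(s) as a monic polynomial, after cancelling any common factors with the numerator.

Step 1: combine H2, H3, H4 in parallel gives (5*s + 4)/(3*s + 1)
Step 2: reduce the series chain H1, (H2+H3+H4) gives (-5*s^2 - 19*s - 12)/(6*s^3 - s^2 - 4*s - 1)
Step 2 gives the fully reduced T(s), with no common factor left to cancel. The denominator's leading coefficient is 6, so divide each of its coefficients by 6 to get the monic form.

Hence the answer: s^3 - s^2/6 - 2*s/3 - 1/6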